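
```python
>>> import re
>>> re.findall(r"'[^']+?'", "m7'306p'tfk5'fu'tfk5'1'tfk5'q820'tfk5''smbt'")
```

Scanning left to right: at [2:8] → "'306p'"; at [12:16] → "'fu'"; at [20:23] → "'1'"; at [27:33] → "'q820'"; at [38:44] → "'smbt'".
With no groups in the pattern, `findall` gives back each whole match — 5 here.

["'306p'", "'fu'", "'1'", "'q820'", "'smbt'"]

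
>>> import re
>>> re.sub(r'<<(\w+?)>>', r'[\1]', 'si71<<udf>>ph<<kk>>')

The replacement refers to a captured group, so each match is rewritten using its own captured text.

'si71[udf]ph[kk]'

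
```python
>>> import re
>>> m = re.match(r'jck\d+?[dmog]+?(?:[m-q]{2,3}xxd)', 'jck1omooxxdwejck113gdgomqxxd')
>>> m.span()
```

(0, 11)

The pattern matches the literal 'jck', then one or more of a digit (lazy), then one or more of one of [dmog] (lazy); then 2 to 3 of a character in [m-q], then the literal 'xxd' (non-capturing group).
With `match`, the pattern is implicitly anchored at the beginning.
The match spans [0:11] → 'jck1omooxxd'.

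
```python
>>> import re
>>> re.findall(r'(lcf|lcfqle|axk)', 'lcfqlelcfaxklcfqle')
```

`|` is ordered: at each position the engine commits to the first alternative that works.
Scanning left to right: at [0:3] match 'lcf', group 1 = 'lcf'; at [6:9] match 'lcf', group 1 = 'lcf'; at [9:12] match 'axk', group 1 = 'axk'; at [12:15] match 'lcf', group 1 = 'lcf'.
One capturing group, so `findall` returns just the captured substring from each match — 4 in all.

['lcf', 'lcf', 'axk', 'lcf']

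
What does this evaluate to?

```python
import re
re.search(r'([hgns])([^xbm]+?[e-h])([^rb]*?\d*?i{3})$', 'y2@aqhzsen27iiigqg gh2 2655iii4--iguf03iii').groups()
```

('h', 'zse', 'n27iiigqg gh2 2655iii4--iguf03iii')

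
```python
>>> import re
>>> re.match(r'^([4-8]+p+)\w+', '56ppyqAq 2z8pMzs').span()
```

(0, 8)

`match` is anchored at position 0; if the pattern doesn't fit there, it returns None.
The match spans [0:8] → '56ppyqAq'.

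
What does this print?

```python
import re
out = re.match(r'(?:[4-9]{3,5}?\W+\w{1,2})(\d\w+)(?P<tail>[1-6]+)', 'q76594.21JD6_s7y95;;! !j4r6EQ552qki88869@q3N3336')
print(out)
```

None

Pattern: 3 to 5 of a character in [4-9] (lazy), then one or more of a non-word character, then 1 to 2 of a word character (non-capturing group); then a digit, then one or more of a word character (captured); then one or more of a character in [1-6] (captured as 'tail').
`re.match` won't scan ahead — the pattern has to work from the very first character.
Here the pattern fails at index 0, so the call returns None.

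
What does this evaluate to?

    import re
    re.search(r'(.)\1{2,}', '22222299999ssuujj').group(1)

'2'

The match spans [0:6] → '222222'.
Captured: group 1 = '2'.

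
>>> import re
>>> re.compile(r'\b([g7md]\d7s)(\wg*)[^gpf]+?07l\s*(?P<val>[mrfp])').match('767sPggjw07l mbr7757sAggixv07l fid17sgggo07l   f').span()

The pattern matches a word boundary (`\b`, zero-width); then one of [g7md], then a digit, then the literal '7s' (captured); then a word character, then zero or more of a literal 'g' (captured); then one or more of any character except [gpf] (lazy), then the literal '07l'; then zero or more of whitespace; then one of [mrfp] (captured as 'val').
`match` is anchored at position 0; if the pattern doesn't fit there, it returns None.
The match spans [0:14] → '767sPggjw07l m'.
Captured: group 1 = '767s', group 2 = 'Pgg', group 3 = 'm'.

(0, 14)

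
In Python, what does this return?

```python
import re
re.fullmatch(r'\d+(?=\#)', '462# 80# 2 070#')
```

None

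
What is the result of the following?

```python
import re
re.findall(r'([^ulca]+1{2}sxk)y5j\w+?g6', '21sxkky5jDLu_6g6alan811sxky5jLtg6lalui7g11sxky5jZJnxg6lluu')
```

['n811sxk', 'i7g11sxk']

Pattern: one or more of any character except [ulca], then exactly 2 of a literal '1', then the literal 'sxk' (captured); then the literal 'y5j', then one or more of a word character (lazy), then the literal 'g6'.
One capturing group, so `findall` returns just the captured substring from each match — 2 in all.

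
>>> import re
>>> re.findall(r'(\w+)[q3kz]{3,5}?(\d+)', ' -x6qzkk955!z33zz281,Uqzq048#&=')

This matches one or more of a word character (captured); then 3 to 5 of one of [q3kz] (lazy); then one or more of a digit (captured).
Scanning left to right: at [2:11] match 'x6qzkk955', groups = ('x6q', '955'); at [12:20] match 'z33zz281', groups = ('z3', '281'); at [21:28] match 'Uqzq048', groups = ('U', '048').
With 2 capturing groups, `findall` returns a 2-tuple per match.

[('x6q', '955'), ('z3', '281'), ('U', '048')]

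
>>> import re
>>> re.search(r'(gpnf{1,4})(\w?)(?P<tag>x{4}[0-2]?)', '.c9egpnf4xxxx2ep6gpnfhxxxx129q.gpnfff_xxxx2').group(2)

'4'

The match spans [4:14] → 'gpnf4xxxx2'.
Captured: group 1 = 'gpnf', group 2 = '4', group 3 = 'xxxx2'.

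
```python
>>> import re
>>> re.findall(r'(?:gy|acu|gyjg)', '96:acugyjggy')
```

Alternation tries branches left to right and keeps the first one that lets the overall match succeed at that position.
Scanning left to right: at [3:6] → 'acu'; at [6:8] → 'gy'; at [10:12] → 'gy'.
With no groups in the pattern, `findall` gives back each whole match — 3 here.

['acu', 'gy', 'gy']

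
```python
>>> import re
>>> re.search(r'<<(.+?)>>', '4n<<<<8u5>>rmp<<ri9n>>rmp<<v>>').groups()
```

('<<8u5',)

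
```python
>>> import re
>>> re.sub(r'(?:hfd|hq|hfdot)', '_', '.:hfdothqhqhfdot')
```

Alternation isn't longest-match — the leftmost alternative that fits at this position is chosen.
Matches: at [2:5] → 'hfd'; at [7:9] → 'hq'; at [9:11] → 'hq'; at [11:14] → 'hfd'.
`sub` substitutes '_' at each match site.

'.:_ot___ot'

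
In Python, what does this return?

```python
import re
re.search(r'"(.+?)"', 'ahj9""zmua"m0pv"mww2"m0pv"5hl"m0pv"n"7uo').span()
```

(4, 11)

The `?` after the quantifier makes it lazy — it takes as little as possible before letting the rest of the pattern try.
`search` walks the string left to right and returns the first match it finds.
The match spans [4:11] → '""zmua"'.
Captured: group 1 = '"zmua'.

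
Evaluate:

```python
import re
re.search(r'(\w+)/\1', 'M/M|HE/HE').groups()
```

After group 1 captures some text, `\1` only succeeds where that same text appears again.
`re.search` scans for the first position where the pattern succeeds.
The match spans [0:3] → 'M/M'.
Captured: group 1 = 'M'.

('M',)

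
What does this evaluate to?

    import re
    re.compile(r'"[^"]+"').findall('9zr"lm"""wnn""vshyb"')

['"lm"', '"wnn"', '"vshyb"']

Scanning left to right: at [3:7] → '"lm"'; at [8:13] → '"wnn"'; at [13:20] → '"vshyb"'.
With no groups in the pattern, `findall` gives back each whole match — 3 here.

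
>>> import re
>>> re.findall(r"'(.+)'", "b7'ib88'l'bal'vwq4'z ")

["ib88'l'bal'vwq4"]

Scanning left to right: at [2:19] match "'ib88'l'bal'vwq4'", group 1 = "ib88'l'bal'vwq4".
`findall` collects group 1 from the one match (1 total).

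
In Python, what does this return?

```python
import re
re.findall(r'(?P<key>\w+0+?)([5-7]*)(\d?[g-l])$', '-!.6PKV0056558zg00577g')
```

[('6PKV0056558zg00', '577', 'g')]

Pattern: one or more of a word character, then one or more of a literal '0' (lazy) (captured as 'key'); then zero or more of a character in [5-7] (captured); then optionally a digit, then a character in [g-l] (captured); then anchored at the end.
Walking the string: at [3:22] match '6PKV0056558zg00577g', groups = ('6PKV0056558zg00', '577', 'g').
Multiple groups make `findall` return tuples — one 3-tuple for the one match.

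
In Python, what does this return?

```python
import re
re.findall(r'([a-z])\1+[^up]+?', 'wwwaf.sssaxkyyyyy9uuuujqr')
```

['w', 's', 'y', 'u']

The backreference `\1` re-matches whatever the first group consumed, character for character.
Matches: at [0:4] match 'wwwa', group 1 = 'w'; at [6:10] match 'sssa', group 1 = 's'; at [12:18] match 'yyyyy9', group 1 = 'y'; at [18:23] match 'uuuuj', group 1 = 'u'.
`findall` collects group 1 from each match (4 total).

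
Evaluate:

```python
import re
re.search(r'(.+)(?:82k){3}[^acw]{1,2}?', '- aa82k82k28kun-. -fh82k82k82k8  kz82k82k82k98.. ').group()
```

'- aa82k82k28kun-. -fh82k82k82k8  kz82k82k82k9'

With the lazy modifier that quantifier settles for the fewest repetitions that let the rest of the pattern succeed (the atoms after it are unaffected and can still be greedy).
The match spans [0:45] → '- aa82k82k28kun-. -fh82k82k82k8  kz82k82k82k9'.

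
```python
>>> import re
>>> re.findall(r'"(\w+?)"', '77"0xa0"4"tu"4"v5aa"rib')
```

['0xa0', 'tu', 'v5aa']

Matches: at [2:8] match '"0xa0"', group 1 = '0xa0'; at [9:13] match '"tu"', group 1 = 'tu'; at [14:20] match '"v5aa"', group 1 = 'v5aa'.
`findall` collects group 1 from each match (3 total).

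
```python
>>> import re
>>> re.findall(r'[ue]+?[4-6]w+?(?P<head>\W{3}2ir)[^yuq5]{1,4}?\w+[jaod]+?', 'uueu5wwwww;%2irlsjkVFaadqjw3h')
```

[]

The pattern matches one or more of one of [ue] (lazy), then a character in [4-6]; then one or more of a literal 'w' (lazy); then exactly 3 of a non-word character, then the literal '2ir' (captured as 'head'); then 1 to 4 of any character except [yuq5] (lazy); then one or more of a word character, then one or more of one of [jaod] (lazy).
One capturing group, so `findall` returns just the captured substring from each match — 0 in all.
Nothing in the string satisfies the pattern, so the list is empty.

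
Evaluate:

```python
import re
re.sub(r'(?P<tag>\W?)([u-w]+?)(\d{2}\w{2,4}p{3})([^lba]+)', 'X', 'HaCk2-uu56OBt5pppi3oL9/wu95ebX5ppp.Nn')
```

'HaCk2XbX5ppp.Nn'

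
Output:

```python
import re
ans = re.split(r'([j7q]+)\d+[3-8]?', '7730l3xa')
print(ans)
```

Pattern: one or more of one of [j7q] (captured); then one or more of a digit, then optionally a character in [3-8].
Matches to split on: at [0:4] → '7730'.
The group in the pattern means `split` returns the separators' captures alongside the pieces.

['', '77', 'l3xa']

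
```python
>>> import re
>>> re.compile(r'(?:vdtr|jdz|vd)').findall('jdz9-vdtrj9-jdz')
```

Alternation isn't longest-match — the leftmost alternative that fits at this position is chosen.
With no groups in the pattern, `findall` gives back each whole match — 3 here.

['jdz', 'vdtr', 'jdz']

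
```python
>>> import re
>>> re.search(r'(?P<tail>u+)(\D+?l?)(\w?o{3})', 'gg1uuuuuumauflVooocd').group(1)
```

'uuuuuu'

The match spans [3:18] → 'uuuuuumauflVooo'.
Captured: group 1 = 'uuuuuu', group 2 = 'maufl', group 3 = 'Vooo'.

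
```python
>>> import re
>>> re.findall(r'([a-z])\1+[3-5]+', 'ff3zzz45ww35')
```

`\1` has to match the exact text group 1 already captured.
Because there's exactly one group, `findall` drops the full match and keeps group 1 from each hit.

['f', 'z', 'w']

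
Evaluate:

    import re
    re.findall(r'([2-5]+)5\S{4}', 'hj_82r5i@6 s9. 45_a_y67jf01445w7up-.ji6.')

['4', '44']

Pattern: one or more of a character in [2-5] (captured); then a literal '5', then exactly 4 of a non-whitespace character.
Matches: at [15:21] match '45_a_y', group 1 = '4'; at [27:34] match '445w7up', group 1 = '44'.
One capturing group, so `findall` returns just the captured substring from each match — 2 in all.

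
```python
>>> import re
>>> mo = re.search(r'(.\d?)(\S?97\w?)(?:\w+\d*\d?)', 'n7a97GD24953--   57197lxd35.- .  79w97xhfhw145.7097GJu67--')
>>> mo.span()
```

(0, 12)

The pattern matches any character, then optionally a digit (captured); then optionally a non-whitespace character, then the literal '97', then optionally a word character (captured); then one or more of a word character, then zero or more of a digit, then optionally a digit (non-capturing group).
`search` walks the string left to right and returns the first match it finds.
The match spans [0:12] → 'n7a97GD24953'.
Captured: group 1 = 'n7', group 2 = 'a97G'.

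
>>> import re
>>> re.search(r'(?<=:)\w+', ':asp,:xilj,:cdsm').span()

The lookaround is zero-width — it requires the adjacent text to match without consuming it, so the asserted text isn't part of the match.
`re.search` tries every starting position until one works.
The match spans [1:4] → 'asp'.

(1, 4)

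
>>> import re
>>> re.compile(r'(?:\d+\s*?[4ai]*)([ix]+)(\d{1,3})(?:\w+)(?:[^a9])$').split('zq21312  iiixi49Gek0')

['zq', 'xi', '49', '']

With a capturing group present, the delimiter's captured portion is kept in the result list.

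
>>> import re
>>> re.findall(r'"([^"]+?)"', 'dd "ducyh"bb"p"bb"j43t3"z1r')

Matches: at [3:10] match '"ducyh"', group 1 = 'ducyh'; at [12:15] match '"p"', group 1 = 'p'; at [17:24] match '"j43t3"', group 1 = 'j43t3'.
One capturing group, so `findall` returns just the captured substring from each match — 3 in all.

['ducyh', 'p', 'j43t3']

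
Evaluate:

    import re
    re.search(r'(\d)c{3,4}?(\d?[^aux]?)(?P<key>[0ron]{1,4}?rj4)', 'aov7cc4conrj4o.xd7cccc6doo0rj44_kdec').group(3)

'oo0rj4'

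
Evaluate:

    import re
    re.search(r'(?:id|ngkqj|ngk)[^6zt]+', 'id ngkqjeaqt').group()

`search` walks the string left to right and returns the first match it finds.
The match spans [0:11] → 'id ngkqjeaq'.

'id ngkqjeaq'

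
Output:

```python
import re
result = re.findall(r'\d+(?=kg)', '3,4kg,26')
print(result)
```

['4']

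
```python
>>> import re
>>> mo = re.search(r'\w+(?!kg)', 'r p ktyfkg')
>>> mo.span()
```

(0, 1)

A negative assertion filters positions out without eating any characters.
The match spans [0:1] → 'r'.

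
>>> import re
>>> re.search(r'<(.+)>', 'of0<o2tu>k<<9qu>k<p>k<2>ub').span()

`re.search` tries every starting position until one works.
The match spans [3:24] → '<o2tu>k<<9qu>k<p>k<2>'.
Captured: group 1 = 'o2tu>k<<9qu>k<p>k<2'.

(3, 24)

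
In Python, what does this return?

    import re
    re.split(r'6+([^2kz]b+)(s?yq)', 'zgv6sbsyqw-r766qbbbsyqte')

['zgv', 'sb', 'syq', 'w-r7', 'qbbb', 'syq', 'te']

The pattern matches one or more of a literal '6'; then any character except [2kz], then one or more of the literal 'b' (captured); then optionally a literal 's', then the literal 'yq' (captured).
Matches to split on: at [3:9] → '6sbsyq'; at [13:22] → '66qbbbsyq'.
`re.split` interleaves the captured-group text with the surrounding fragments.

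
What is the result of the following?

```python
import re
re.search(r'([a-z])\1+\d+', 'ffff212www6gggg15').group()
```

A backreference is literal: `\1` must see the identical characters the first group matched.
`re.search` tries every starting position until one works.
The match spans [0:7] → 'ffff212'.
Captured: group 1 = 'f'.

'ffff212'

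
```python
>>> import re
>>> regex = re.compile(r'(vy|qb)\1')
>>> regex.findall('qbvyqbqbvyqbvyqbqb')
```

`\1` is not a pattern — it's the concrete string captured by group 1, re-applied verbatim.
`findall` collects group 1 from each match (2 total).

['qb', 'qb']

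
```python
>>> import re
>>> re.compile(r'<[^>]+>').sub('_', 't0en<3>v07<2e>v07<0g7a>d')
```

't0en_v07_v07_d'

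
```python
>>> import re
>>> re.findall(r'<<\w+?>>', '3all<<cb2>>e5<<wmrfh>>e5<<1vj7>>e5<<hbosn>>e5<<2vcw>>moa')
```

`findall` yields the raw match text (5 of them) because the pattern has no groups.

['<<cb2>>', '<<wmrfh>>', '<<1vj7>>', '<<hbosn>>', '<<2vcw>>']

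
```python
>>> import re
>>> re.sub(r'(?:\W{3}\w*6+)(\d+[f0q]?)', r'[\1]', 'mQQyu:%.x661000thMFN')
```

This matches exactly 3 of a non-word character, then zero or more of a word character, then one or more of the literal '6' (non-capturing group); then one or more of a digit, then optionally one of [f0q] (captured).
Matches: at [5:15] → ':%.x661000'.
The replacement refers to a captured group, so each match is rewritten using its own captured text.

'mQQyu[1000]thMFN'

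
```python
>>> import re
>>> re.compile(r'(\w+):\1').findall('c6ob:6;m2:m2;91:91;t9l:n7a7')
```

`\1` is not a pattern — it's the concrete string captured by group 1, re-applied verbatim.
Scanning left to right: at [7:12] match 'm2:m2', group 1 = 'm2'; at [13:18] match '91:91', group 1 = '91'.
`findall` collects group 1 from each match (2 total).

['m2', '91']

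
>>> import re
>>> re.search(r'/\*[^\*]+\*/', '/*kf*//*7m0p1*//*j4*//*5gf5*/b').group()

`re.search` tries every starting position until one works.
The match spans [0:6] → '/*kf*/'.

'/*kf*/'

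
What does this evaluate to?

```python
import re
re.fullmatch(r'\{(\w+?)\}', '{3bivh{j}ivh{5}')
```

None

`re.fullmatch` is like wrapping the pattern in `^…$` (in single-line mode).
Here there's no way to consume every character, so the call returns None.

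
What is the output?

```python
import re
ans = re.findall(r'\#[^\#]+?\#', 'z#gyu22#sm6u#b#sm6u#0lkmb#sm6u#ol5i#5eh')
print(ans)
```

`findall` yields the raw match text (4 of them) because the pattern has no groups.

['#gyu22#', '#b#', '#0lkmb#', '#ol5i#']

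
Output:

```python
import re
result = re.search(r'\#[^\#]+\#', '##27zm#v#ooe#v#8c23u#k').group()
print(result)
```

#27zm#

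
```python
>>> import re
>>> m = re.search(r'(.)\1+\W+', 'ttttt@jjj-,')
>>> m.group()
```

`\1` is not a pattern — it's the concrete string captured by group 1, re-applied verbatim.
Unlike `match`, `search` isn't anchored — it looks for the pattern anywhere in the string.
The match spans [0:6] → 'ttttt@'.
Captured: group 1 = 't'.

'ttttt@'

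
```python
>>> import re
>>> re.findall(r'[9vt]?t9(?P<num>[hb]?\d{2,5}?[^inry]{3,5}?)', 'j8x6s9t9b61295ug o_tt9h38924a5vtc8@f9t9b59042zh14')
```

['b61295', 'h38924', 'b59042']

A non-greedy quantifier consumes as few characters as it can — just enough that the remainder of the pattern still matches from where it stops; whatever follows it matches normally.
`findall` collects group 1 from each match (3 total).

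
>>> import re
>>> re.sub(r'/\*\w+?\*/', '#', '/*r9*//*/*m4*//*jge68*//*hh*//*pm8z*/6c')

'#/*####6c'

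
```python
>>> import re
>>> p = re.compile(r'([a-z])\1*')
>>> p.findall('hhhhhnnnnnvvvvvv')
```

['h', 'n', 'v']

A backreference is literal: `\1` must see the identical characters the first group matched.
Walking the string: at [0:5] match 'hhhhh', group 1 = 'h'; at [5:10] match 'nnnnn', group 1 = 'n'; at [10:16] match 'vvvvvv', group 1 = 'v'.
Because there's exactly one group, `findall` drops the full match and keeps group 1 from each hit.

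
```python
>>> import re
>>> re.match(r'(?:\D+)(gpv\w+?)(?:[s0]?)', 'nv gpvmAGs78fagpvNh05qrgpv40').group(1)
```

'gpvm'

The pattern matches one or more of a non-digit (non-capturing group); then the literal 'gpv', then one or more of a word character (lazy) (captured); then optionally one of [s0] (non-capturing group).
The `?` after the quantifier makes it lazy — it takes as little as possible before letting the rest of the pattern try.
`match` is anchored at position 0; if the pattern doesn't fit there, it returns None.
The match spans [0:7] → 'nv gpvm'.
Captured: group 1 = 'gpvm'.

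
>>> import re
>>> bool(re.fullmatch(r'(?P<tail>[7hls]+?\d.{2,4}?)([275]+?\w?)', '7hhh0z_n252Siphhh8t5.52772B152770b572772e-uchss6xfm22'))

False

`re.fullmatch` requires the pattern to consume the entire string.
Here there's no way to consume every character, so the call returns None, and `bool(None)` is False.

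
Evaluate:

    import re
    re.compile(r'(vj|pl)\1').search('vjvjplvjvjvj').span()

(0, 4)

`\1` is not a pattern — it's the concrete string captured by group 1, re-applied verbatim.
The match spans [0:4] → 'vjvj'.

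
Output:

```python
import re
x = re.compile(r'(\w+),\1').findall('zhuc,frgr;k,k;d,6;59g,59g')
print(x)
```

['k', '59g']

`\1` has to match the exact text group 1 already captured.
Scanning left to right: at [10:13] match 'k,k', group 1 = 'k'; at [18:25] match '59g,59g', group 1 = '59g'.
Because there's exactly one group, `findall` drops the full match and keeps group 1 from each hit.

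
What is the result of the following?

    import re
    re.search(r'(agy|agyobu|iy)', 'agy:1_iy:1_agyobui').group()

The match spans [0:3] → 'agy'.

'agy'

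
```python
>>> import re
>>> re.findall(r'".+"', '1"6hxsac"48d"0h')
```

['"6hxsac"48d"']

Scanning left to right: at [1:13] → '"6hxsac"48d"'.
`findall` yields the raw match text (1 of them) because the pattern has no groups.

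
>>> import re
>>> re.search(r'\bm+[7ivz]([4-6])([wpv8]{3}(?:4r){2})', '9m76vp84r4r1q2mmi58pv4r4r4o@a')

The pattern matches a word boundary (`\b`, zero-width); then one or more of a literal 'm', then one of [7ivz]; then a character in [4-6] (captured); then exactly 3 of one of [wpv8], then the literal '4r' repeated 2 times (captured).
Unlike `match`, `search` isn't anchored — it looks for the pattern anywhere in the string.
Here the pattern never matches, so the call returns None.

None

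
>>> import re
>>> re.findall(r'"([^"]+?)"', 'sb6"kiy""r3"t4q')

One capturing group, so `findall` returns just the captured substring from each match — 2 in all.

['kiy', 'r3']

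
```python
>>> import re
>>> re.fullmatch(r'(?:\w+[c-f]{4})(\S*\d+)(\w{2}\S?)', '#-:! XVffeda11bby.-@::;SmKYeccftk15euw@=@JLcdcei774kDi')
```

None

The pattern matches one or more of a word character, then exactly 4 of a character in [c-f] (non-capturing group); then zero or more of a non-whitespace character, then one or more of a digit (captured); then exactly 2 of a word character, then optionally a non-whitespace character (captured).
`fullmatch` succeeds only if the pattern covers the string from start to end.
Here there's no way to consume every character, so the call returns None.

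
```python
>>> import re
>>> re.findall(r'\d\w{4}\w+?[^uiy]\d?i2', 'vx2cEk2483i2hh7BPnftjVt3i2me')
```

['2cEk2483i2', '7BPnftjVt3i2']

This matches a digit, then exactly 4 of a word character; then one or more of a word character (lazy), then any character except [uiy]; then optionally a digit, then the literal 'i2'.
Since nothing is captured, `findall` lists the 2 matched substrings directly.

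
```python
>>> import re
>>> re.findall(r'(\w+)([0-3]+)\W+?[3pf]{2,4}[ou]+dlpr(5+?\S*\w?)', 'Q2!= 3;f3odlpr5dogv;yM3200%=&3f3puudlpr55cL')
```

Pattern: one or more of a word character (captured); then one or more of a character in [0-3] (captured); then one or more of a non-word character (lazy), then 2 to 4 of one of [3pf], then one or more of one of [ou]; then the literal 'dlp', then a literal 'r'; then one or more of a literal '5' (lazy), then zero or more of a non-whitespace character, then optionally a word character (captured).
Walking the string: at [20:43] match 'yM3200%=&3f3puudlpr55cL', groups = ('yM320', '0', '55cL').
With 3 capturing groups, `findall` returns a 3-tuple per match.

[('yM320', '0', '55cL')]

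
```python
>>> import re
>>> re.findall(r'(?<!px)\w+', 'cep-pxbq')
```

['cep', 'pxbq']

`(?!…)`/`(?<!…)` only lets a position through if the neighbouring text does NOT match; no characters are consumed.
No capturing groups, so `findall` returns the 2 full match strings.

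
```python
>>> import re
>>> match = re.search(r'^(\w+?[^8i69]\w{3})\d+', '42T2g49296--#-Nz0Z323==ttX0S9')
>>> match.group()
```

'42T2g49296'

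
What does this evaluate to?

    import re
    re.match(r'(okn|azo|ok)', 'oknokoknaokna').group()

'okn'

With `match`, the pattern is implicitly anchored at the beginning.
The match spans [0:3] → 'okn'.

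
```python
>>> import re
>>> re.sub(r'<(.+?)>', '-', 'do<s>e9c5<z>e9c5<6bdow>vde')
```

'do-e9c5-e9c5-vde'

Matches: at [2:5] → '<s>'; at [9:12] → '<z>'; at [16:23] → '<6bdow>'.
Every occurrence is swapped for '-'.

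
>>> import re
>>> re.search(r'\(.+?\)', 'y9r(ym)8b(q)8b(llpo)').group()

`re.search` tries every starting position until one works.
The match spans [3:7] → '(ym)'.

'(ym)'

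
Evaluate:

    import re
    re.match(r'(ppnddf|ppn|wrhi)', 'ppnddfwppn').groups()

('ppnddf',)

The match spans [0:6] → 'ppnddf'.
Captured: group 1 = 'ppnddf'.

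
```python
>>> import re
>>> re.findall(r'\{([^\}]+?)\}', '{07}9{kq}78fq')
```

Scanning left to right: at [0:4] match '{07}', group 1 = '07'; at [5:9] match '{kq}', group 1 = 'kq'.
Because there's exactly one group, `findall` drops the full match and keeps group 1 from each hit.

['07', 'kq']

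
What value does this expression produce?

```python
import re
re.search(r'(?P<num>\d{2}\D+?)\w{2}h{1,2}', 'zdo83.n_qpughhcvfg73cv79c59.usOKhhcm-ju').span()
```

This matches exactly 2 of a digit, then one or more of a non-digit (lazy) (captured as 'num'); then exactly 2 of a word character, then 1 to 2 of a literal 'h'.
The match spans [3:14] → '83.n_qpughh'.

(3, 14)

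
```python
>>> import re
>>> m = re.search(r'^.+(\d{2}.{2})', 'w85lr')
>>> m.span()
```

Pattern: anchored at the start of the string; then one or more of any character; then exactly 2 of a digit, then exactly 2 of any character (captured).
`search` walks the string left to right and returns the first match it finds.
The match spans [0:5] → 'w85lr'.
Captured: group 1 = '85lr'.

(0, 5)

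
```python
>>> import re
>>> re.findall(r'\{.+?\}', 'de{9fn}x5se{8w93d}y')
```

['{9fn}', '{8w93d}']

A non-greedy quantifier consumes as few characters as it can — just enough that the remainder of the pattern still matches from where it stops; whatever follows it matches normally.
`findall` yields the raw match text (2 of them) because the pattern has no groups.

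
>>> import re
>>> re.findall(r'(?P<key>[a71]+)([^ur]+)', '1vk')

[('1', 'vk')]

Pattern: one or more of one of [a71] (captured as 'key'); then one or more of any character except [ur] (captured).
Matches: at [0:3] match '1vk', groups = ('1', 'vk').
Multiple groups make `findall` return tuples — one 2-tuple for the one match.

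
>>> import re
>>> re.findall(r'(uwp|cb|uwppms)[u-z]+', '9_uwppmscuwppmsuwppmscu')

Scanning left to right: at [9:17] match 'uwppmsuw', group 1 = 'uwppms'.
Because there's exactly one group, `findall` drops the full match and keeps group 1 from the one hit.

['uwppms']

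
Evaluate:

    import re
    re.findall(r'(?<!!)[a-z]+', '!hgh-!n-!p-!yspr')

The negative lookaround is zero-width — it rules out positions where the adjacent text would match, without consuming anything.
Matches: at [2:4] → 'gh'; at [13:16] → 'spr'.
`findall` yields the raw match text (2 of them) because the pattern has no groups.

['gh', 'spr']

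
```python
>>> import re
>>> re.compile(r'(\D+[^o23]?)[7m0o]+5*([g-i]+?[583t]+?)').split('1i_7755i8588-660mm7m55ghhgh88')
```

['1', 'i_7', 'i8', '588-660', 'mm7', 'ghhgh8', '8']

Pattern: one or more of a non-digit, then optionally any character except [o23] (captured); then one or more of one of [7m0o], then zero or more of a literal '5'; then one or more of a character in [g-i] (lazy), then one or more of one of [583t] (lazy) (captured).
Because the quantifier is non-greedy, it stops expanding at the earliest point where the rest of the pattern can succeed.
Matches to split on: at [1:9] → 'i_7755i8'; at [16:28] → 'mm7m55ghhgh8'.
With a capturing group present, the delimiter's captured portion is kept in the result list.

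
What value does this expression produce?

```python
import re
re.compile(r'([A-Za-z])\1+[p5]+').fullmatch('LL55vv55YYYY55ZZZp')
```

The backreference `\1` re-matches whatever the first group consumed, character for character.
`re.fullmatch` is like wrapping the pattern in `^…$` (in single-line mode).
Here the string isn't matched end-to-end, so the call returns None.

None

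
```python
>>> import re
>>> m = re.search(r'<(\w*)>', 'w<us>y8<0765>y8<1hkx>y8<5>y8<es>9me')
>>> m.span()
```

(1, 5)

`search` walks the string left to right and returns the first match it finds.
The match spans [1:5] → '<us>'.
Captured: group 1 = 'us'.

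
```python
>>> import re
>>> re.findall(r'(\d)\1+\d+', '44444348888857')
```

['4']

`\1` is not a pattern — it's the concrete string captured by group 1, re-applied verbatim.
Matches: at [0:14] match '44444348888857', group 1 = '4'.
With a single group, `findall` returns only what that group captured — 1 item.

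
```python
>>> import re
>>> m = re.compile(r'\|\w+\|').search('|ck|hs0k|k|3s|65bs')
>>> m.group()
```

'|ck|'

The match spans [0:4] → '|ck|'.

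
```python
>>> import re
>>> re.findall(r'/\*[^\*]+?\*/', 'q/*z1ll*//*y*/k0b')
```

['/*z1ll*/', '/*y*/']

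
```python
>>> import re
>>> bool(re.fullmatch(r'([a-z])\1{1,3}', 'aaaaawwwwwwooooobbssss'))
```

False

`\1` is not a pattern — it's the concrete string captured by group 1, re-applied verbatim.
`re.fullmatch` is like wrapping the pattern in `^…$` (in single-line mode).
Here there's no way to consume every character, so the call returns None, and `bool(None)` is False.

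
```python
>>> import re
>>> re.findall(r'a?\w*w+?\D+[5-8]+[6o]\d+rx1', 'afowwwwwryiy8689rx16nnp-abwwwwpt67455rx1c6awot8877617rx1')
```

['afowwwwwryiy8689rx1', 'abwwwwpt67455rx1c6awot8877617rx1']

This matches optionally a literal 'a', then zero or more of a word character, then one or more of the literal 'w' (lazy); then one or more of a non-digit, then one or more of a character in [5-8]; then one of [6o], then one or more of a digit, then the literal 'rx1'.
Since nothing is captured, `findall` lists the 2 matched substrings directly.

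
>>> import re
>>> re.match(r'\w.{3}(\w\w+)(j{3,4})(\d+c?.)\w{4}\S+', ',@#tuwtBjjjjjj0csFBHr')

`match` is anchored at position 0; if the pattern doesn't fit there, it returns None.
Here position 0 doesn't satisfy it, so the call returns None.

None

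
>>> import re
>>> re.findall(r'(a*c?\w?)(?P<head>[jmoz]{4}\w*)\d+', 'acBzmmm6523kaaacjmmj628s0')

[('acB', 'zmmm6523kaaacjmmj628s')]

This matches zero or more of the literal 'a', then optionally a literal 'c', then optionally a word character (captured); then exactly 4 of one of [jmoz], then zero or more of a word character (captured as 'head'); then one or more of a digit.
With 2 capturing groups, `findall` returns a 2-tuple per match.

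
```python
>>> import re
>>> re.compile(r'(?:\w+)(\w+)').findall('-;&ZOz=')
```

['z']

The pattern matches one or more of a word character (non-capturing group); then one or more of a word character (captured).
With a single group, `findall` returns only what that group captured — 1 item.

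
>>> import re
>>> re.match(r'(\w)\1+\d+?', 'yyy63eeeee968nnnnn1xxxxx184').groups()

('y',)

`\1` is not a pattern — it's the concrete string captured by group 1, re-applied verbatim.
`match` is anchored at position 0; if the pattern doesn't fit there, it returns None.
The match spans [0:4] → 'yyy6'.
Captured: group 1 = 'y'.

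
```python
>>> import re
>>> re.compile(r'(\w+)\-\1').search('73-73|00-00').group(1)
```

'73'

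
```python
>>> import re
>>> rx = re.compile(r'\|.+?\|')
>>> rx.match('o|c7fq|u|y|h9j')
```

None

`match` is anchored at position 0; if the pattern doesn't fit there, it returns None.
Here the string doesn't start with a match, so the call returns None.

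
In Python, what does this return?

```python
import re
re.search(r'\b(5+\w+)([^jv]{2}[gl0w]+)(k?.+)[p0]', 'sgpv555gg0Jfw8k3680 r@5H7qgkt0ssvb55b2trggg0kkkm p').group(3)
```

The pattern matches a word boundary (`\b`, zero-width); then one or more of a literal '5', then one or more of a word character (captured); then exactly 2 of any character except [jv], then one or more of one of [gl0w] (captured); then optionally a literal 'k', then one or more of any character (captured); then one of [p0].
`re.search` scans for the first position where the pattern succeeds.
The match spans [22:50] → '5H7qgkt0ssvb55b2trggg0kkkm p'.
Captured: group 1 = '5H7qgkt0ssvb55b2trg', group 2 = 'gg0', group 3 = 'kkkm '.

'kkkm '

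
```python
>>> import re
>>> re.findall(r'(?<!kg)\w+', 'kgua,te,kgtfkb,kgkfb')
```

['kgua', 'te', 'kgtfkb', 'kgkfb']

`(?!…)`/`(?<!…)` only lets a position through if the neighbouring text does NOT match; no characters are consumed.
Scanning left to right: at [0:4] → 'kgua'; at [5:7] → 'te'; at [8:14] → 'kgtfkb'; at [15:20] → 'kgkfb'.
With no groups in the pattern, `findall` gives back each whole match — 4 here.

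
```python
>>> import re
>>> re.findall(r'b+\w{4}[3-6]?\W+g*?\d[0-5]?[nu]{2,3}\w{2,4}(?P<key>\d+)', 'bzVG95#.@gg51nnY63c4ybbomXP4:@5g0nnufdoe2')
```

Pattern: one or more of a literal 'b'; then exactly 4 of a word character, then optionally a character in [3-6], then one or more of a non-word character; then zero or more of the literal 'g' (lazy), then a digit; then optionally a character in [0-5], then 2 to 3 of one of [nu], then 2 to 4 of a word character; then one or more of a digit (captured as 'key').
Walking the string: at [0:20] match 'bzVG95#.@gg51nnY63c4', group 1 = '4'.
`findall` collects group 1 from the one match (1 total).

['4']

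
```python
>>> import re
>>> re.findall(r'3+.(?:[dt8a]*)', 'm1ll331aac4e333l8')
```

['331aa', '333l8']

The pattern matches one or more of the literal '3', then any character; then zero or more of one of [dt8a] (non-capturing group).
Since nothing is captured, `findall` lists the 2 matched substrings directly.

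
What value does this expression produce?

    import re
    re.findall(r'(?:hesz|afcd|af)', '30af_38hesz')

`findall` yields the raw match text (2 of them) because the pattern has no groups.

['af', 'hesz']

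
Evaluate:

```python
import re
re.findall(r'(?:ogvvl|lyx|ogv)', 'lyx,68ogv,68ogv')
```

['lyx', 'ogv', 'ogv']

With no groups in the pattern, `findall` gives back each whole match — 3 here.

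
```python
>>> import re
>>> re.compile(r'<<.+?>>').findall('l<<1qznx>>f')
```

Scanning left to right: at [1:10] → '<<1qznx>>'.
With no groups in the pattern, `findall` gives back each whole match — 1 here.

['<<1qznx>>']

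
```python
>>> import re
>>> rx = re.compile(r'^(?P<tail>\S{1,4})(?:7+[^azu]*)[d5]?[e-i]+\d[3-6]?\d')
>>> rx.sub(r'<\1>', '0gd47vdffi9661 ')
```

Each match is replaced using the text its own group 1 captured.

'<0gd4>1 '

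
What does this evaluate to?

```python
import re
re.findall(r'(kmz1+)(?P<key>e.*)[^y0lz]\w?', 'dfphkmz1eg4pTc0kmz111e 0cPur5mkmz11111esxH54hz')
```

[('kmz1', 'eg4pTc0kmz111e 0cPur5mkmz11111esxH54')]

This matches the literal 'kmz', then one or more of the literal '1' (captured); then a literal 'e', then zero or more of any character (captured as 'key'); then any character except [y0lz], then optionally a word character.
Multiple groups make `findall` return tuples — one 2-tuple for the one match.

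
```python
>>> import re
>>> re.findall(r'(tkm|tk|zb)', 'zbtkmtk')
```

['zb', 'tkm', 'tk']

`|` is ordered: at each position the engine commits to the first alternative that works.
Because there's exactly one group, `findall` drops the full match and keeps group 1 from each hit.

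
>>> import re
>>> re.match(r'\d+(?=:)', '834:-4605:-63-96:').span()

The positive lookaround only admits positions where the adjacent text matches; those characters stay outside the span.
With `match`, the pattern is implicitly anchored at the beginning.
The match spans [0:3] → '834'.

(0, 3)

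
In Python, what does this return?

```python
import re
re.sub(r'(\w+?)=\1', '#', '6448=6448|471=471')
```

A backreference is literal: `\1` must see the identical characters the first group matched.
Every occurrence is swapped for '#'.

'#|#'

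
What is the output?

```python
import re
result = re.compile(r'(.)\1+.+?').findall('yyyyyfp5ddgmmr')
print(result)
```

`\1` is not a pattern — it's the concrete string captured by group 1, re-applied verbatim.
Scanning left to right: at [0:6] match 'yyyyyf', group 1 = 'y'; at [8:11] match 'ddg', group 1 = 'd'; at [11:14] match 'mmr', group 1 = 'm'.
Because there's exactly one group, `findall` drops the full match and keeps group 1 from each hit.

['y', 'd', 'm']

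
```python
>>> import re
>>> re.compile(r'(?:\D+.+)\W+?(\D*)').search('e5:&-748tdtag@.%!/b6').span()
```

(0, 19)

The pattern matches one or more of a non-digit, then one or more of any character (non-capturing group); then one or more of a non-word character (lazy); then zero or more of a non-digit (captured).
`re.search` scans for the first position where the pattern succeeds.
The match spans [0:19] → 'e5:&-748tdtag@.%!/b'.
Captured: group 1 = 'b'.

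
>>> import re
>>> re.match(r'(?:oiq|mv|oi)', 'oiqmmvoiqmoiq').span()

`|` is ordered: at each position the engine commits to the first alternative that works.
`re.match` only tries the pattern at the start of the string.
The match spans [0:3] → 'oiq'.

(0, 3)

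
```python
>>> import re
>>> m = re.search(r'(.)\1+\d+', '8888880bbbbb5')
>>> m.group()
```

'8888880'

A backreference is literal: `\1` must see the identical characters the first group matched.
`re.search` tries every starting position until one works.
The match spans [0:7] → '8888880'.
Captured: group 1 = '8'.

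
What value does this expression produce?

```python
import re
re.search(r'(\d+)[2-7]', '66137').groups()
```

('6613',)

The match spans [0:5] → '66137'.
Captured: group 1 = '6613'.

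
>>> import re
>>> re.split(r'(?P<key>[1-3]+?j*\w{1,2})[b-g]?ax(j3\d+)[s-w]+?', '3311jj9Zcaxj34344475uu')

['', '3311jj9Z', 'j34344475', 'u']

Pattern: one or more of a character in [1-3] (lazy), then zero or more of a literal 'j', then 1 to 2 of a word character (captured as 'key'); then optionally a character in [b-g], then the literal 'ax'; then the literal 'j3', then one or more of a digit (captured); then one or more of a character in [s-w] (lazy).
A `+?`/`*?`/`{m,n}?` starts at its minimum and grows only as far as needed for what follows to match.
Matches to split on: at [0:21] → '3311jj9Zcaxj34344475u'.
With a capturing group present, the delimiter's captured portion is kept in the result list.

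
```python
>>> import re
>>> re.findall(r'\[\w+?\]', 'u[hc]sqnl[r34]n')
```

['[hc]', '[r34]']

No capturing groups, so `findall` returns the 2 full match strings.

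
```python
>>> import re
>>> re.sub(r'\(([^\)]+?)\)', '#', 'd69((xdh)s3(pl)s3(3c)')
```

'd69#s3#s3#'

`sub` substitutes '#' at each match site.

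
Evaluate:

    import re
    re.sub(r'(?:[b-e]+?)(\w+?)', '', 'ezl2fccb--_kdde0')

This matches one or more of a character in [b-e] (lazy) (non-capturing group); then one or more of a word character (lazy) (captured).
With the lazy modifier that quantifier settles for the fewest repetitions that let the rest of the pattern succeed (the atoms after it are unaffected and can still be greedy).
Matches: at [0:2] → 'ez'; at [5:7] → 'cc'; at [12:14] → 'dd'; at [14:16] → 'e0'.
`sub` substitutes '' at each match site.

'l2fb--_k'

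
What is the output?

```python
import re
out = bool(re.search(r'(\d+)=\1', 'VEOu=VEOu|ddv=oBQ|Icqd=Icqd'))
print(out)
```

False

The backreference `\1` re-matches whatever the first group consumed, character for character.
Here no position works, so the call returns None, and `bool(None)` is False.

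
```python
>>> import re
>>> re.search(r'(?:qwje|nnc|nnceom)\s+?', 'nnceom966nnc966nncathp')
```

None

Here the pattern never matches, so the call returns None.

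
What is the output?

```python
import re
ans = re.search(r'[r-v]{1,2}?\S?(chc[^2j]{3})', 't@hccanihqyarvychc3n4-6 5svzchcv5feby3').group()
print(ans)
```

rvychc3n4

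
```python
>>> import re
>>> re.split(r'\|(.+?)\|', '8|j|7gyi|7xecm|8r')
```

Lazy quantifiers expand one character at a time until the remainder of the pattern can match.
Because the pattern has a capturing group, `split` also inserts each captured text between the pieces.

['8', 'j', '7gyi', '7xecm', '8r']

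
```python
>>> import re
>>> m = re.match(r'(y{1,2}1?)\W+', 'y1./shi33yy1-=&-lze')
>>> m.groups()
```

('y1',)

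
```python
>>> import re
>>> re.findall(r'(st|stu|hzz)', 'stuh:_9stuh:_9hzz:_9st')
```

['st', 'st', 'hzz', 'st']

`|` is ordered: at each position the engine commits to the first alternative that works.
Matches: at [0:2] match 'st', group 1 = 'st'; at [7:9] match 'st', group 1 = 'st'; at [14:17] match 'hzz', group 1 = 'hzz'; at [20:22] match 'st', group 1 = 'st'.
`findall` collects group 1 from each match (4 total).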